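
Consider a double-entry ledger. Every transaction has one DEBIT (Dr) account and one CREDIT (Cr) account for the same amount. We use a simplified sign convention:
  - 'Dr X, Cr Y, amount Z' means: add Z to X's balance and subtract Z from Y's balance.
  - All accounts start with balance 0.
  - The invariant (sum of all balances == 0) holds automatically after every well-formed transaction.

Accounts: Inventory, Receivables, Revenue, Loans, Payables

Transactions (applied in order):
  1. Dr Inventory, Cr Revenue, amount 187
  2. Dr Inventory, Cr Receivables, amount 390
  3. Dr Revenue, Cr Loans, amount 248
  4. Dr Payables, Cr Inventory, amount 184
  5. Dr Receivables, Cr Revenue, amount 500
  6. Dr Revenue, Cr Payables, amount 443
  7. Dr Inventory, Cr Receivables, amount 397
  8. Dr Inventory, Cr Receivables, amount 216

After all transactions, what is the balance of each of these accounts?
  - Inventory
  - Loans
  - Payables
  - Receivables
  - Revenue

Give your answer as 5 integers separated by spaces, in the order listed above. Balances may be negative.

Answer: 1006 -248 -259 -503 4

Derivation:
After txn 1 (Dr Inventory, Cr Revenue, amount 187): Inventory=187 Revenue=-187
After txn 2 (Dr Inventory, Cr Receivables, amount 390): Inventory=577 Receivables=-390 Revenue=-187
After txn 3 (Dr Revenue, Cr Loans, amount 248): Inventory=577 Loans=-248 Receivables=-390 Revenue=61
After txn 4 (Dr Payables, Cr Inventory, amount 184): Inventory=393 Loans=-248 Payables=184 Receivables=-390 Revenue=61
After txn 5 (Dr Receivables, Cr Revenue, amount 500): Inventory=393 Loans=-248 Payables=184 Receivables=110 Revenue=-439
After txn 6 (Dr Revenue, Cr Payables, amount 443): Inventory=393 Loans=-248 Payables=-259 Receivables=110 Revenue=4
After txn 7 (Dr Inventory, Cr Receivables, amount 397): Inventory=790 Loans=-248 Payables=-259 Receivables=-287 Revenue=4
After txn 8 (Dr Inventory, Cr Receivables, amount 216): Inventory=1006 Loans=-248 Payables=-259 Receivables=-503 Revenue=4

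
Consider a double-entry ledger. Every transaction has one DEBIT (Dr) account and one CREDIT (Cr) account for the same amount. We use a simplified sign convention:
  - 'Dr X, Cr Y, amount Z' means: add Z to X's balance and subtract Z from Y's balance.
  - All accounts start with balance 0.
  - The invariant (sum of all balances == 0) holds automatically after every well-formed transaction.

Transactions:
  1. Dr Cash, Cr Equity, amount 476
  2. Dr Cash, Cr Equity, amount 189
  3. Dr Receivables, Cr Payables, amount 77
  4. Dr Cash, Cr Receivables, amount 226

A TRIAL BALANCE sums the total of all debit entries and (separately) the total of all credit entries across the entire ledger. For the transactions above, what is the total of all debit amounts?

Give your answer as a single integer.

Txn 1: debit+=476
Txn 2: debit+=189
Txn 3: debit+=77
Txn 4: debit+=226
Total debits = 968

Answer: 968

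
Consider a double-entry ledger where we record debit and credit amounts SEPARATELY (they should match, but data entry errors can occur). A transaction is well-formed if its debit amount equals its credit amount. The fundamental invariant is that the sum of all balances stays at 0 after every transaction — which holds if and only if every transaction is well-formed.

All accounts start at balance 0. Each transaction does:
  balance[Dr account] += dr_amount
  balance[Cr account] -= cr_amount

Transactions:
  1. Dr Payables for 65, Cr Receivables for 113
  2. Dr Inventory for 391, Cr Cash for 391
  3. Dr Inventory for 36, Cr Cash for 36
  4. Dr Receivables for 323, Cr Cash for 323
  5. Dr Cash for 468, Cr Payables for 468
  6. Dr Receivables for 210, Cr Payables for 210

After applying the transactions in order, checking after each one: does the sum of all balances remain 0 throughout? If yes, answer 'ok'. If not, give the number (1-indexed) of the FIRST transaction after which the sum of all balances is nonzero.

Answer: 1

Derivation:
After txn 1: dr=65 cr=113 sum_balances=-48
After txn 2: dr=391 cr=391 sum_balances=-48
After txn 3: dr=36 cr=36 sum_balances=-48
After txn 4: dr=323 cr=323 sum_balances=-48
After txn 5: dr=468 cr=468 sum_balances=-48
After txn 6: dr=210 cr=210 sum_balances=-48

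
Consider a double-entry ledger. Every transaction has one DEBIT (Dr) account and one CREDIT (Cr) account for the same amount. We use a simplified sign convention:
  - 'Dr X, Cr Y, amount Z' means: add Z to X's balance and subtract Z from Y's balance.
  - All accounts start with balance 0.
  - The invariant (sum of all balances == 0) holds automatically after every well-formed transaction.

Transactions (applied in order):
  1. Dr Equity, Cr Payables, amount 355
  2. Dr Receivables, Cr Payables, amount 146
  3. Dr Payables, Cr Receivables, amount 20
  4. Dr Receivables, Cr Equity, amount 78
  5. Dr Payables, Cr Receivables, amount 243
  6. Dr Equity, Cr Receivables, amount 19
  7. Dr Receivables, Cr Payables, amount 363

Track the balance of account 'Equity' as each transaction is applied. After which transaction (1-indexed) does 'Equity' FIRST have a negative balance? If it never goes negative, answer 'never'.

After txn 1: Equity=355
After txn 2: Equity=355
After txn 3: Equity=355
After txn 4: Equity=277
After txn 5: Equity=277
After txn 6: Equity=296
After txn 7: Equity=296

Answer: never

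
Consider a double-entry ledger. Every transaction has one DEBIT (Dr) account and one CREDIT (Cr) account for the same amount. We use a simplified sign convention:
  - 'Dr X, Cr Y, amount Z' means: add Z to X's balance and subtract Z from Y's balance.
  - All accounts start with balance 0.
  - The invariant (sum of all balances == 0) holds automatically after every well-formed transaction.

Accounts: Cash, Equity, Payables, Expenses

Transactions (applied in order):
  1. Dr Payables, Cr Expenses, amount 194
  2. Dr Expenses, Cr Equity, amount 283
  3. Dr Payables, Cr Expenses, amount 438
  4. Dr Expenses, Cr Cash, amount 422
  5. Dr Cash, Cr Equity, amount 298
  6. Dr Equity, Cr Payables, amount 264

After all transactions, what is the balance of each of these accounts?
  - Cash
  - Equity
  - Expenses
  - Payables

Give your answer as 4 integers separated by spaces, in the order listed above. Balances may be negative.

After txn 1 (Dr Payables, Cr Expenses, amount 194): Expenses=-194 Payables=194
After txn 2 (Dr Expenses, Cr Equity, amount 283): Equity=-283 Expenses=89 Payables=194
After txn 3 (Dr Payables, Cr Expenses, amount 438): Equity=-283 Expenses=-349 Payables=632
After txn 4 (Dr Expenses, Cr Cash, amount 422): Cash=-422 Equity=-283 Expenses=73 Payables=632
After txn 5 (Dr Cash, Cr Equity, amount 298): Cash=-124 Equity=-581 Expenses=73 Payables=632
After txn 6 (Dr Equity, Cr Payables, amount 264): Cash=-124 Equity=-317 Expenses=73 Payables=368

Answer: -124 -317 73 368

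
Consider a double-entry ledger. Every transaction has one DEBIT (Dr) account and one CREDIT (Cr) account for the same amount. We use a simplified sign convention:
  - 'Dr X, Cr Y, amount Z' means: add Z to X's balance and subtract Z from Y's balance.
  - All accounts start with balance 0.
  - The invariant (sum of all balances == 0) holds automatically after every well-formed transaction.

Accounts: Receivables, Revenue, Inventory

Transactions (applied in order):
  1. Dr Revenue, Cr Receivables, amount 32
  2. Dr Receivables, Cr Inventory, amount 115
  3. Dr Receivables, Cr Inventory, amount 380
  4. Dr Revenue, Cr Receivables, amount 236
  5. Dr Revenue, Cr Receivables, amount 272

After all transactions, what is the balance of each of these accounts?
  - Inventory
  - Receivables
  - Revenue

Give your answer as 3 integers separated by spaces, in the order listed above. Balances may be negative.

After txn 1 (Dr Revenue, Cr Receivables, amount 32): Receivables=-32 Revenue=32
After txn 2 (Dr Receivables, Cr Inventory, amount 115): Inventory=-115 Receivables=83 Revenue=32
After txn 3 (Dr Receivables, Cr Inventory, amount 380): Inventory=-495 Receivables=463 Revenue=32
After txn 4 (Dr Revenue, Cr Receivables, amount 236): Inventory=-495 Receivables=227 Revenue=268
After txn 5 (Dr Revenue, Cr Receivables, amount 272): Inventory=-495 Receivables=-45 Revenue=540

Answer: -495 -45 540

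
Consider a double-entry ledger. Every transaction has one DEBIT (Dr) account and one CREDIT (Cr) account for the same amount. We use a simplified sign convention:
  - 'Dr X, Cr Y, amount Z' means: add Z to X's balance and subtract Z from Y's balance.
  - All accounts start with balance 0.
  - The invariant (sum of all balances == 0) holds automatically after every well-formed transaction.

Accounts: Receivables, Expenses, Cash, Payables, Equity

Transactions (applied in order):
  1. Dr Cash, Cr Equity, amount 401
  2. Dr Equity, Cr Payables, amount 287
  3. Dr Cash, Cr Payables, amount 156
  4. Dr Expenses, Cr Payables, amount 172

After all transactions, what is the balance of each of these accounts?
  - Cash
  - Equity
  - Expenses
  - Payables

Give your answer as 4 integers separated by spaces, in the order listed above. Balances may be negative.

After txn 1 (Dr Cash, Cr Equity, amount 401): Cash=401 Equity=-401
After txn 2 (Dr Equity, Cr Payables, amount 287): Cash=401 Equity=-114 Payables=-287
After txn 3 (Dr Cash, Cr Payables, amount 156): Cash=557 Equity=-114 Payables=-443
After txn 4 (Dr Expenses, Cr Payables, amount 172): Cash=557 Equity=-114 Expenses=172 Payables=-615

Answer: 557 -114 172 -615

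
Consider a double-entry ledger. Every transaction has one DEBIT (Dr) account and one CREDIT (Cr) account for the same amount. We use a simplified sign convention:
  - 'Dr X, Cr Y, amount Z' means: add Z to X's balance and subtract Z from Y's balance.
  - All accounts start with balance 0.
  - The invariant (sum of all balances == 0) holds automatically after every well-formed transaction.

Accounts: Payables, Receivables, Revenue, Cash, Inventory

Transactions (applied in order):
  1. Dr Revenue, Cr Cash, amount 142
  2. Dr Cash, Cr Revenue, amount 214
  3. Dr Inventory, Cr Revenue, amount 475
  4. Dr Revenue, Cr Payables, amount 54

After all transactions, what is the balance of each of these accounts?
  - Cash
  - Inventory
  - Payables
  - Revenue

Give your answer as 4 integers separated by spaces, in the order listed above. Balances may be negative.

After txn 1 (Dr Revenue, Cr Cash, amount 142): Cash=-142 Revenue=142
After txn 2 (Dr Cash, Cr Revenue, amount 214): Cash=72 Revenue=-72
After txn 3 (Dr Inventory, Cr Revenue, amount 475): Cash=72 Inventory=475 Revenue=-547
After txn 4 (Dr Revenue, Cr Payables, amount 54): Cash=72 Inventory=475 Payables=-54 Revenue=-493

Answer: 72 475 -54 -493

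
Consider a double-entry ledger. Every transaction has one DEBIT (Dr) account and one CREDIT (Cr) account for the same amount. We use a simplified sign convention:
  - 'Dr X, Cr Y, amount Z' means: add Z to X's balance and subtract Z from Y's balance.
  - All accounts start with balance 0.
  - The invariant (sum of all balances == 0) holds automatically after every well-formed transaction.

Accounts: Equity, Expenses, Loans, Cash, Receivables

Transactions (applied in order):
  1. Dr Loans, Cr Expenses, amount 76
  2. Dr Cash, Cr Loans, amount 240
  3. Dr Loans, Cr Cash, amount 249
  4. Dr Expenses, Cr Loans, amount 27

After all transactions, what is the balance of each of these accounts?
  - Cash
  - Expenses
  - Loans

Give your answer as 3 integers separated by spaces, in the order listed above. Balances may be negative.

Answer: -9 -49 58

Derivation:
After txn 1 (Dr Loans, Cr Expenses, amount 76): Expenses=-76 Loans=76
After txn 2 (Dr Cash, Cr Loans, amount 240): Cash=240 Expenses=-76 Loans=-164
After txn 3 (Dr Loans, Cr Cash, amount 249): Cash=-9 Expenses=-76 Loans=85
After txn 4 (Dr Expenses, Cr Loans, amount 27): Cash=-9 Expenses=-49 Loans=58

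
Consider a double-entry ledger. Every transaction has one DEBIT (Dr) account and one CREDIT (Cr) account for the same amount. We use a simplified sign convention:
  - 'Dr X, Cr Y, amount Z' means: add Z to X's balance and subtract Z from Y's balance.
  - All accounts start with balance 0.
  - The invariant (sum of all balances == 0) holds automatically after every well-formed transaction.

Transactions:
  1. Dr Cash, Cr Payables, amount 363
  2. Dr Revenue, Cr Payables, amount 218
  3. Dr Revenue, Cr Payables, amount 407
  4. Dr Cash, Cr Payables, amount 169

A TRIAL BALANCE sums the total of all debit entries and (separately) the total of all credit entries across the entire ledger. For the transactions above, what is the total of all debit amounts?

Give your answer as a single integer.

Txn 1: debit+=363
Txn 2: debit+=218
Txn 3: debit+=407
Txn 4: debit+=169
Total debits = 1157

Answer: 1157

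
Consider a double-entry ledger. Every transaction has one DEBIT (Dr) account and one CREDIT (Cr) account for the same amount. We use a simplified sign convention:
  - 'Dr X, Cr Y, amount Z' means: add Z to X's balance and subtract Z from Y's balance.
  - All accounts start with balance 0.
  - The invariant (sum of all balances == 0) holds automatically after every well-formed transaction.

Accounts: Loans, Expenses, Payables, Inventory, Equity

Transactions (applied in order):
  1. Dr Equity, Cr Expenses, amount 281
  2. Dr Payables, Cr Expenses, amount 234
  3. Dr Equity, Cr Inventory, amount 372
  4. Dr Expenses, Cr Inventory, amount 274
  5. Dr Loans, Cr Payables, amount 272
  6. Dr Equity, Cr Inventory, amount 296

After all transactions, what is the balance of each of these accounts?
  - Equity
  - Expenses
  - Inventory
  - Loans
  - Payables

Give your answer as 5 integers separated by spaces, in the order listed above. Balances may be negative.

Answer: 949 -241 -942 272 -38

Derivation:
After txn 1 (Dr Equity, Cr Expenses, amount 281): Equity=281 Expenses=-281
After txn 2 (Dr Payables, Cr Expenses, amount 234): Equity=281 Expenses=-515 Payables=234
After txn 3 (Dr Equity, Cr Inventory, amount 372): Equity=653 Expenses=-515 Inventory=-372 Payables=234
After txn 4 (Dr Expenses, Cr Inventory, amount 274): Equity=653 Expenses=-241 Inventory=-646 Payables=234
After txn 5 (Dr Loans, Cr Payables, amount 272): Equity=653 Expenses=-241 Inventory=-646 Loans=272 Payables=-38
After txn 6 (Dr Equity, Cr Inventory, amount 296): Equity=949 Expenses=-241 Inventory=-942 Loans=272 Payables=-38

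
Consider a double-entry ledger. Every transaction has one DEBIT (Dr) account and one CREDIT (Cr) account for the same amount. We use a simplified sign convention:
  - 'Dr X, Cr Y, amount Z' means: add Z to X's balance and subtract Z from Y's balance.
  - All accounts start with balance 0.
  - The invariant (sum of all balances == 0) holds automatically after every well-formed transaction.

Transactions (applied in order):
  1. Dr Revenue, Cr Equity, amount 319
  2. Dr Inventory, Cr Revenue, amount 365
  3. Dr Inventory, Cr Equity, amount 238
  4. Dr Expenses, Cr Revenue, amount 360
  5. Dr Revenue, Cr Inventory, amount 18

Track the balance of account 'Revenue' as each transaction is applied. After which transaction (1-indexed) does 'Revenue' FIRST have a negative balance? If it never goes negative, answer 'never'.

Answer: 2

Derivation:
After txn 1: Revenue=319
After txn 2: Revenue=-46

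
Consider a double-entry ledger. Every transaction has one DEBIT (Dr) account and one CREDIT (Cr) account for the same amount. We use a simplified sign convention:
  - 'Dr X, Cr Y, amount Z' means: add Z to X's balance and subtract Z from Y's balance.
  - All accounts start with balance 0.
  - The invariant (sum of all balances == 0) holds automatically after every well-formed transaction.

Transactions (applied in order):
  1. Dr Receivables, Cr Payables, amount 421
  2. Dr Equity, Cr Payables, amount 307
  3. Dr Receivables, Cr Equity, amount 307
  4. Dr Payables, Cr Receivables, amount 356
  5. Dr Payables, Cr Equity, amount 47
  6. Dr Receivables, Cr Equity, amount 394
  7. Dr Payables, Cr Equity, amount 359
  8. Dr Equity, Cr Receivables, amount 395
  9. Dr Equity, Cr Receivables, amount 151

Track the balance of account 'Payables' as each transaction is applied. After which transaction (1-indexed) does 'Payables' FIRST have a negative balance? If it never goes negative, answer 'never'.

Answer: 1

Derivation:
After txn 1: Payables=-421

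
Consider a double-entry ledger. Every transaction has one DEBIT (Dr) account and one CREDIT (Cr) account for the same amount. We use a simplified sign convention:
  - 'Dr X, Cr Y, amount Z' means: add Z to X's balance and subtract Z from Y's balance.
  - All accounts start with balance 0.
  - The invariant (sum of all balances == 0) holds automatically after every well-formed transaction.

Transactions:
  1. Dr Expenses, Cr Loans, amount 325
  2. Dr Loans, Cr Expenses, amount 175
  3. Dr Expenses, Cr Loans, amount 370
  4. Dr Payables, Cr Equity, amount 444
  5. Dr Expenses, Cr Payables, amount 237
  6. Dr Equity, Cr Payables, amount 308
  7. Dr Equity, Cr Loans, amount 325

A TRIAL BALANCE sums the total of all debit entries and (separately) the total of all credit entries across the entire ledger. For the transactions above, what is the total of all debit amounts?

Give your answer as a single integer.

Txn 1: debit+=325
Txn 2: debit+=175
Txn 3: debit+=370
Txn 4: debit+=444
Txn 5: debit+=237
Txn 6: debit+=308
Txn 7: debit+=325
Total debits = 2184

Answer: 2184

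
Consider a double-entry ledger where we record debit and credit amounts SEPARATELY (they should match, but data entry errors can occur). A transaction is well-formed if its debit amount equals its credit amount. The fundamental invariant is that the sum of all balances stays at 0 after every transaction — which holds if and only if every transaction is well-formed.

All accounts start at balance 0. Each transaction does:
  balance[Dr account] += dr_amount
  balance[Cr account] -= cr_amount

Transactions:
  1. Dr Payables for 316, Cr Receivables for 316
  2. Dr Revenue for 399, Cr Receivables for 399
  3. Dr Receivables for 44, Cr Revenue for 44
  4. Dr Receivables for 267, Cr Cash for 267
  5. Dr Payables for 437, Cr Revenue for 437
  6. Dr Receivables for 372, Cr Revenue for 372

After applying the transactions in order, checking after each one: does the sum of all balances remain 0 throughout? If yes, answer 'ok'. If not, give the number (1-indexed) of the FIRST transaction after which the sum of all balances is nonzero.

Answer: ok

Derivation:
After txn 1: dr=316 cr=316 sum_balances=0
After txn 2: dr=399 cr=399 sum_balances=0
After txn 3: dr=44 cr=44 sum_balances=0
After txn 4: dr=267 cr=267 sum_balances=0
After txn 5: dr=437 cr=437 sum_balances=0
After txn 6: dr=372 cr=372 sum_balances=0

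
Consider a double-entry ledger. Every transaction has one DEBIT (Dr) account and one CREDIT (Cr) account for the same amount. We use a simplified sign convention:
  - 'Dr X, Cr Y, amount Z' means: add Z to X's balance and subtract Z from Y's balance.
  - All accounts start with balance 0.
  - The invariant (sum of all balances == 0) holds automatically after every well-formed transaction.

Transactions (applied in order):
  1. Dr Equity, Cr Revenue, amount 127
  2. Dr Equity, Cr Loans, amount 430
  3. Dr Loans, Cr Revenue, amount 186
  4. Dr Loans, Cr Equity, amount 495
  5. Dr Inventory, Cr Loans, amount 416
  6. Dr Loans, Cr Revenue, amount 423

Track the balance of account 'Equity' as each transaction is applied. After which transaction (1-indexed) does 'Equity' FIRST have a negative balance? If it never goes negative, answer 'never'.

Answer: never

Derivation:
After txn 1: Equity=127
After txn 2: Equity=557
After txn 3: Equity=557
After txn 4: Equity=62
After txn 5: Equity=62
After txn 6: Equity=62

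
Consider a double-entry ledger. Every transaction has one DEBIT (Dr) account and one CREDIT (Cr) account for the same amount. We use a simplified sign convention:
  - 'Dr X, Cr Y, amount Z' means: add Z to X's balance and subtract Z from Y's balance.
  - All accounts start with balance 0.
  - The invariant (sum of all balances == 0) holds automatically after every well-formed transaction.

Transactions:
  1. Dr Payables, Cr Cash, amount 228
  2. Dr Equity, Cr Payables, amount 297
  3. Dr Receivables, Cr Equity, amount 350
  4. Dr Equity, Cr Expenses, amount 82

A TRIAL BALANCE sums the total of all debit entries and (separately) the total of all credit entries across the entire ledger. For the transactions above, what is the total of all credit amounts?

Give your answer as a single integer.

Txn 1: credit+=228
Txn 2: credit+=297
Txn 3: credit+=350
Txn 4: credit+=82
Total credits = 957

Answer: 957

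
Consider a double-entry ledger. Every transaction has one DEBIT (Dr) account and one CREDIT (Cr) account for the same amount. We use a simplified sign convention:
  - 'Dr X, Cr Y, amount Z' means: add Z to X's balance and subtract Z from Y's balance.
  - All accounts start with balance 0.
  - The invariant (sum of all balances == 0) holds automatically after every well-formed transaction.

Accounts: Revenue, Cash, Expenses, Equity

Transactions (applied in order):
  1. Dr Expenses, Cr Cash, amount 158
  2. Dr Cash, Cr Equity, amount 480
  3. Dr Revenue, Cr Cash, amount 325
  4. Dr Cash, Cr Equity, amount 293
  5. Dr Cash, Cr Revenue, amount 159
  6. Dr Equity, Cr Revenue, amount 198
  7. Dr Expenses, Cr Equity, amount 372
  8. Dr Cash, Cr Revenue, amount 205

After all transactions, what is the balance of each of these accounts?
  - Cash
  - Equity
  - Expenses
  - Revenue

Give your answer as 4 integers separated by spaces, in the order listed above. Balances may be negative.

After txn 1 (Dr Expenses, Cr Cash, amount 158): Cash=-158 Expenses=158
After txn 2 (Dr Cash, Cr Equity, amount 480): Cash=322 Equity=-480 Expenses=158
After txn 3 (Dr Revenue, Cr Cash, amount 325): Cash=-3 Equity=-480 Expenses=158 Revenue=325
After txn 4 (Dr Cash, Cr Equity, amount 293): Cash=290 Equity=-773 Expenses=158 Revenue=325
After txn 5 (Dr Cash, Cr Revenue, amount 159): Cash=449 Equity=-773 Expenses=158 Revenue=166
After txn 6 (Dr Equity, Cr Revenue, amount 198): Cash=449 Equity=-575 Expenses=158 Revenue=-32
After txn 7 (Dr Expenses, Cr Equity, amount 372): Cash=449 Equity=-947 Expenses=530 Revenue=-32
After txn 8 (Dr Cash, Cr Revenue, amount 205): Cash=654 Equity=-947 Expenses=530 Revenue=-237

Answer: 654 -947 530 -237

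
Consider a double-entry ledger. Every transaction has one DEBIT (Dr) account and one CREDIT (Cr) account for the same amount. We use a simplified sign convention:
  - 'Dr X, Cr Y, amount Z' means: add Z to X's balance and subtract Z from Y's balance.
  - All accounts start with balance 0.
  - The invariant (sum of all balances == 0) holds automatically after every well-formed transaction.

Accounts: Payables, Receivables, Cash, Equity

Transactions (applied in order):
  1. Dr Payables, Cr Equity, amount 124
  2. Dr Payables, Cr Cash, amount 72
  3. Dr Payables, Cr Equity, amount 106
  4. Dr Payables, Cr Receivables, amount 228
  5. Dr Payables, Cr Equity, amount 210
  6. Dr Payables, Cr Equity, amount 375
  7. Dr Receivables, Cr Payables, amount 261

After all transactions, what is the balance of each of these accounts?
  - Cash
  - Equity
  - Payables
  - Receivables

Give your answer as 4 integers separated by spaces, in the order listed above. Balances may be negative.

After txn 1 (Dr Payables, Cr Equity, amount 124): Equity=-124 Payables=124
After txn 2 (Dr Payables, Cr Cash, amount 72): Cash=-72 Equity=-124 Payables=196
After txn 3 (Dr Payables, Cr Equity, amount 106): Cash=-72 Equity=-230 Payables=302
After txn 4 (Dr Payables, Cr Receivables, amount 228): Cash=-72 Equity=-230 Payables=530 Receivables=-228
After txn 5 (Dr Payables, Cr Equity, amount 210): Cash=-72 Equity=-440 Payables=740 Receivables=-228
After txn 6 (Dr Payables, Cr Equity, amount 375): Cash=-72 Equity=-815 Payables=1115 Receivables=-228
After txn 7 (Dr Receivables, Cr Payables, amount 261): Cash=-72 Equity=-815 Payables=854 Receivables=33

Answer: -72 -815 854 33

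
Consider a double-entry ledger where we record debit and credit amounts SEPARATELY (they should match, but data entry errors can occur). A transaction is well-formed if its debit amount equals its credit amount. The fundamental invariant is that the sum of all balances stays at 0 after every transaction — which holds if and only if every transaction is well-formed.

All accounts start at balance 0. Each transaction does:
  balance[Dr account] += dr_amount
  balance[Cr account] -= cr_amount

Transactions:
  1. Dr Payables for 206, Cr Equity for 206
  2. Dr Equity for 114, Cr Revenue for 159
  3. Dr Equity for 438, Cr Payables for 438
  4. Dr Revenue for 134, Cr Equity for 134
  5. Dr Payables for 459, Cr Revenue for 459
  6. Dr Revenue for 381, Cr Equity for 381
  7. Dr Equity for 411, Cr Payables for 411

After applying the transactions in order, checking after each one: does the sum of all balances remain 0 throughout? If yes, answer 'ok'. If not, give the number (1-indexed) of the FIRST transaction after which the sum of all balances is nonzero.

After txn 1: dr=206 cr=206 sum_balances=0
After txn 2: dr=114 cr=159 sum_balances=-45
After txn 3: dr=438 cr=438 sum_balances=-45
After txn 4: dr=134 cr=134 sum_balances=-45
After txn 5: dr=459 cr=459 sum_balances=-45
After txn 6: dr=381 cr=381 sum_balances=-45
After txn 7: dr=411 cr=411 sum_balances=-45

Answer: 2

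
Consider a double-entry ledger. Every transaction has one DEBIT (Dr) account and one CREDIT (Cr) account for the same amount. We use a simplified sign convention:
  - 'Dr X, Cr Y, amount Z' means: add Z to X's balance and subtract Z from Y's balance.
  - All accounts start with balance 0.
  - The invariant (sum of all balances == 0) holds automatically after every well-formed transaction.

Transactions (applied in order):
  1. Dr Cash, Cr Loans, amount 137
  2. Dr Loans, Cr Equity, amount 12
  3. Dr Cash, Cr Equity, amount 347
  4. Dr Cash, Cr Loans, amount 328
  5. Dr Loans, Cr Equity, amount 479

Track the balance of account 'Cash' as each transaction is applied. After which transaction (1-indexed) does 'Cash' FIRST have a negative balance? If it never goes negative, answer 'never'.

After txn 1: Cash=137
After txn 2: Cash=137
After txn 3: Cash=484
After txn 4: Cash=812
After txn 5: Cash=812

Answer: never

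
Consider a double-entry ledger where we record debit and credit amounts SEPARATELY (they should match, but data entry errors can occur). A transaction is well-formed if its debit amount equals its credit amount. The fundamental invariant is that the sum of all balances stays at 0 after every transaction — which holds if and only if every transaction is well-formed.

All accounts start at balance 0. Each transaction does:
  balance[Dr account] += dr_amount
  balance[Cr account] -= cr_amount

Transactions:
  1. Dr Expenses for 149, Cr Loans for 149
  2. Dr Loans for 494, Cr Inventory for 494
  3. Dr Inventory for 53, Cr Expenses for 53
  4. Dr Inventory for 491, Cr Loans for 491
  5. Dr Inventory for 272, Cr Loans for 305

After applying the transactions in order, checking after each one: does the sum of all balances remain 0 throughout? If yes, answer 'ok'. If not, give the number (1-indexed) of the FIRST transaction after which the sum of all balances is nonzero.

After txn 1: dr=149 cr=149 sum_balances=0
After txn 2: dr=494 cr=494 sum_balances=0
After txn 3: dr=53 cr=53 sum_balances=0
After txn 4: dr=491 cr=491 sum_balances=0
After txn 5: dr=272 cr=305 sum_balances=-33

Answer: 5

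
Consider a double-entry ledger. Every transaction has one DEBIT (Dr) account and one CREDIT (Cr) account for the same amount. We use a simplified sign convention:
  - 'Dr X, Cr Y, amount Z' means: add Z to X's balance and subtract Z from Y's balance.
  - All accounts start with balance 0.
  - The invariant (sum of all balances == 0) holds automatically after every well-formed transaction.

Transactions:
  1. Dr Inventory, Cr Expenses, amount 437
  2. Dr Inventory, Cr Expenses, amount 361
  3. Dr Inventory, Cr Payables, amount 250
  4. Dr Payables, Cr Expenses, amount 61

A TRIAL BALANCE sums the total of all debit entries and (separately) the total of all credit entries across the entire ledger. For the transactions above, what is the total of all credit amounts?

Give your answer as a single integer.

Txn 1: credit+=437
Txn 2: credit+=361
Txn 3: credit+=250
Txn 4: credit+=61
Total credits = 1109

Answer: 1109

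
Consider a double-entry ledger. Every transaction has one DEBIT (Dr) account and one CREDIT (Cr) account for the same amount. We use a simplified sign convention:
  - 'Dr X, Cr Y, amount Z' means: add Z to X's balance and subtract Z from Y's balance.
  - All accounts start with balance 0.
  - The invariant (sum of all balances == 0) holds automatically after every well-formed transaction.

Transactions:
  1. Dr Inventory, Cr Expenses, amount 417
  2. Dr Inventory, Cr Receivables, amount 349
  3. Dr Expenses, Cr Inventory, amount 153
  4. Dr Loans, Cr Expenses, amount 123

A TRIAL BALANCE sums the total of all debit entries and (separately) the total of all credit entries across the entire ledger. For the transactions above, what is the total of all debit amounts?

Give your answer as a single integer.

Txn 1: debit+=417
Txn 2: debit+=349
Txn 3: debit+=153
Txn 4: debit+=123
Total debits = 1042

Answer: 1042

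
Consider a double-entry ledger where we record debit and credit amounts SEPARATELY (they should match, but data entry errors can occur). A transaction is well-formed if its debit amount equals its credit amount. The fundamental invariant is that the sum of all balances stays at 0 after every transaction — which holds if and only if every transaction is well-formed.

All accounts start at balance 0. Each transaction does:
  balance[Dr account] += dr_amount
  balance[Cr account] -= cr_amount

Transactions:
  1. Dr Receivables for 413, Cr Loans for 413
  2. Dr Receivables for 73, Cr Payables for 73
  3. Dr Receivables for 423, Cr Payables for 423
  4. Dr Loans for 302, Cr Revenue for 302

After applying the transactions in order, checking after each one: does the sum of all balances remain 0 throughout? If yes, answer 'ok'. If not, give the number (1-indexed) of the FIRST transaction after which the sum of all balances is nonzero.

Answer: ok

Derivation:
After txn 1: dr=413 cr=413 sum_balances=0
After txn 2: dr=73 cr=73 sum_balances=0
After txn 3: dr=423 cr=423 sum_balances=0
After txn 4: dr=302 cr=302 sum_balances=0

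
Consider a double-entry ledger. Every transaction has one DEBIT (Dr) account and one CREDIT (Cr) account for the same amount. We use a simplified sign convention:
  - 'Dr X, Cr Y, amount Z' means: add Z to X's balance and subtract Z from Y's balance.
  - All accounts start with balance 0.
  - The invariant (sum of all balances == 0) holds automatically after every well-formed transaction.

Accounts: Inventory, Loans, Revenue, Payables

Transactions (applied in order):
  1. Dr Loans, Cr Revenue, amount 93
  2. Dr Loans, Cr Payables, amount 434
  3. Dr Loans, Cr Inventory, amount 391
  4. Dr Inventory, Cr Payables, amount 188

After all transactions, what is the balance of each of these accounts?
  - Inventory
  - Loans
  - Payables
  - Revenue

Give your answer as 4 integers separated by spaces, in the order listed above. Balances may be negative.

Answer: -203 918 -622 -93

Derivation:
After txn 1 (Dr Loans, Cr Revenue, amount 93): Loans=93 Revenue=-93
After txn 2 (Dr Loans, Cr Payables, amount 434): Loans=527 Payables=-434 Revenue=-93
After txn 3 (Dr Loans, Cr Inventory, amount 391): Inventory=-391 Loans=918 Payables=-434 Revenue=-93
After txn 4 (Dr Inventory, Cr Payables, amount 188): Inventory=-203 Loans=918 Payables=-622 Revenue=-93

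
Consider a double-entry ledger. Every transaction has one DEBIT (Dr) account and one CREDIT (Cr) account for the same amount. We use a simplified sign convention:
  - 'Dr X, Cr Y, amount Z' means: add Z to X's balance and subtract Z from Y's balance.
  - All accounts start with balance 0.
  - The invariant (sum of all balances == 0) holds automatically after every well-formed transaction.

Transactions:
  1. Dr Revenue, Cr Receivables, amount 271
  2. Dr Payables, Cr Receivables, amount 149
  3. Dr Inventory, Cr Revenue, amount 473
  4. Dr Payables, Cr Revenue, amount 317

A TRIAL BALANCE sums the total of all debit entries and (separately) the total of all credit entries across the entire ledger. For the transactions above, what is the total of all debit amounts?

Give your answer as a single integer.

Answer: 1210

Derivation:
Txn 1: debit+=271
Txn 2: debit+=149
Txn 3: debit+=473
Txn 4: debit+=317
Total debits = 1210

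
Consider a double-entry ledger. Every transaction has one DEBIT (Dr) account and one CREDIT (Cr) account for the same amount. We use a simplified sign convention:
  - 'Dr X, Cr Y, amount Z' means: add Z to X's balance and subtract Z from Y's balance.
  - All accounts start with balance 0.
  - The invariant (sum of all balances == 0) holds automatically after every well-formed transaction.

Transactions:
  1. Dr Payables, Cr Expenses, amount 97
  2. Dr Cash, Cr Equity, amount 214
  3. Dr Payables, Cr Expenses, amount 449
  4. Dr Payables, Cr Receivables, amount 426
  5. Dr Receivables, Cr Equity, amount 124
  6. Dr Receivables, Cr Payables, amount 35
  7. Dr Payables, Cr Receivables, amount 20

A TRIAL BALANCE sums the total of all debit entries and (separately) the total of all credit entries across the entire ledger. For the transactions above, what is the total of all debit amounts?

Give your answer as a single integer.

Txn 1: debit+=97
Txn 2: debit+=214
Txn 3: debit+=449
Txn 4: debit+=426
Txn 5: debit+=124
Txn 6: debit+=35
Txn 7: debit+=20
Total debits = 1365

Answer: 1365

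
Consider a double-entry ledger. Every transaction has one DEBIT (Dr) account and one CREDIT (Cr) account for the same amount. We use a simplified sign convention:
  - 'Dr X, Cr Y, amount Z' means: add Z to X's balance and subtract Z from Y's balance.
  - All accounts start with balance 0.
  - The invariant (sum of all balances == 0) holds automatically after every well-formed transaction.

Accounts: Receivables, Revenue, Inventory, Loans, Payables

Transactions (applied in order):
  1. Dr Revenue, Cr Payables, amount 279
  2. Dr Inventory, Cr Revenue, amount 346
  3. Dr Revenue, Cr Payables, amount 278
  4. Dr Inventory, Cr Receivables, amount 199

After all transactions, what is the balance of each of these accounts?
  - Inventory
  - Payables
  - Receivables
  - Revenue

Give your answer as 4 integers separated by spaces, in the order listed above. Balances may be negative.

Answer: 545 -557 -199 211

Derivation:
After txn 1 (Dr Revenue, Cr Payables, amount 279): Payables=-279 Revenue=279
After txn 2 (Dr Inventory, Cr Revenue, amount 346): Inventory=346 Payables=-279 Revenue=-67
After txn 3 (Dr Revenue, Cr Payables, amount 278): Inventory=346 Payables=-557 Revenue=211
After txn 4 (Dr Inventory, Cr Receivables, amount 199): Inventory=545 Payables=-557 Receivables=-199 Revenue=211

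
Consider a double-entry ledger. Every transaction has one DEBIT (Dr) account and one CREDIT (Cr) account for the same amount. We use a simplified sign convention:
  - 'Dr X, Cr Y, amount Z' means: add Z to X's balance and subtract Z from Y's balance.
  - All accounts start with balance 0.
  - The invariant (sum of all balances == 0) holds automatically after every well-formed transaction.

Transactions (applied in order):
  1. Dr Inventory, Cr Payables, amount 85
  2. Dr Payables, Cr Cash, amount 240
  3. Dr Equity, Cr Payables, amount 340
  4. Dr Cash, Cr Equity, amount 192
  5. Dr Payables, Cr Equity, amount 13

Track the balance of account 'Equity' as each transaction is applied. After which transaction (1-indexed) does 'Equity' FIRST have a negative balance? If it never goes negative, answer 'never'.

Answer: never

Derivation:
After txn 1: Equity=0
After txn 2: Equity=0
After txn 3: Equity=340
After txn 4: Equity=148
After txn 5: Equity=135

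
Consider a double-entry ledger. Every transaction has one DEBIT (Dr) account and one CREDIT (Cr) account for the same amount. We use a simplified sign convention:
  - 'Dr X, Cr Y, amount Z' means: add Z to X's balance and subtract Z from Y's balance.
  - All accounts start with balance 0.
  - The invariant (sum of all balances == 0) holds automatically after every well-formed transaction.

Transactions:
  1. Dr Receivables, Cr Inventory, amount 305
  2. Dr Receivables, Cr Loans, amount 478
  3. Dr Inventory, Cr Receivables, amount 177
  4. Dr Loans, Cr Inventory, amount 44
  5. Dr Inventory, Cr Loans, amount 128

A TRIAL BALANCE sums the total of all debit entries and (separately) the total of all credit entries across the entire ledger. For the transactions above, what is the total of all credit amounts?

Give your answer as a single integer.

Txn 1: credit+=305
Txn 2: credit+=478
Txn 3: credit+=177
Txn 4: credit+=44
Txn 5: credit+=128
Total credits = 1132

Answer: 1132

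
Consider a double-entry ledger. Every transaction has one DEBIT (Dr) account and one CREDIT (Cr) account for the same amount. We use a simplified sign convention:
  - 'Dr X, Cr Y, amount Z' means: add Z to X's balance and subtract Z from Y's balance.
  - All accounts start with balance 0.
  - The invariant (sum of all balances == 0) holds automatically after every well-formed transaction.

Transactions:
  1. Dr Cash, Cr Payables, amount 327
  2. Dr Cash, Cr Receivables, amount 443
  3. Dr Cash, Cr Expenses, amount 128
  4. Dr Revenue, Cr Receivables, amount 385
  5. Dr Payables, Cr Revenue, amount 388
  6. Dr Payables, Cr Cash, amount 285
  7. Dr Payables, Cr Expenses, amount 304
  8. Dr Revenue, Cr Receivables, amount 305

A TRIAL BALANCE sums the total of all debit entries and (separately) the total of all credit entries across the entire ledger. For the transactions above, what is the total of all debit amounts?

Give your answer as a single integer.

Txn 1: debit+=327
Txn 2: debit+=443
Txn 3: debit+=128
Txn 4: debit+=385
Txn 5: debit+=388
Txn 6: debit+=285
Txn 7: debit+=304
Txn 8: debit+=305
Total debits = 2565

Answer: 2565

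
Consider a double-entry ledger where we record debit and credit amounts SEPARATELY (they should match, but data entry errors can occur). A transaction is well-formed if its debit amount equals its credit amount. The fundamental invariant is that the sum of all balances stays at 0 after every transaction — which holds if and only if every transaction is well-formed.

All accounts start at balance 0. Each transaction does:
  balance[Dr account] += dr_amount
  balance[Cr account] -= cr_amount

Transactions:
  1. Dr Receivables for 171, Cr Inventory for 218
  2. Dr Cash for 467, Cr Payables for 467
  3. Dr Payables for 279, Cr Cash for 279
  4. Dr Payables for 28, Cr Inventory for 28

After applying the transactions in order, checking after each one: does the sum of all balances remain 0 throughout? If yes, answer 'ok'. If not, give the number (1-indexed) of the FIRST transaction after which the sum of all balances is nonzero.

After txn 1: dr=171 cr=218 sum_balances=-47
After txn 2: dr=467 cr=467 sum_balances=-47
After txn 3: dr=279 cr=279 sum_balances=-47
After txn 4: dr=28 cr=28 sum_balances=-47

Answer: 1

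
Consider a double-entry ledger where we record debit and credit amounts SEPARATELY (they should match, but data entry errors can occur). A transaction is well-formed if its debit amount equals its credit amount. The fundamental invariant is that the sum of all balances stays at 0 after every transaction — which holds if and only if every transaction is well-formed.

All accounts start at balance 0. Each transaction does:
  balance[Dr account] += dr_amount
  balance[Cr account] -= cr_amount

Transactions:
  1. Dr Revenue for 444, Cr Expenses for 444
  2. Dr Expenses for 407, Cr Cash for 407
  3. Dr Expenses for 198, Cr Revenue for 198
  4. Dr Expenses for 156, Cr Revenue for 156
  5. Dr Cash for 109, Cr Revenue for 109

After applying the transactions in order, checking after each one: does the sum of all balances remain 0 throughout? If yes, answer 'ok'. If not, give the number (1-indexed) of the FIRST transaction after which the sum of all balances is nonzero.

Answer: ok

Derivation:
After txn 1: dr=444 cr=444 sum_balances=0
After txn 2: dr=407 cr=407 sum_balances=0
After txn 3: dr=198 cr=198 sum_balances=0
After txn 4: dr=156 cr=156 sum_balances=0
After txn 5: dr=109 cr=109 sum_balances=0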